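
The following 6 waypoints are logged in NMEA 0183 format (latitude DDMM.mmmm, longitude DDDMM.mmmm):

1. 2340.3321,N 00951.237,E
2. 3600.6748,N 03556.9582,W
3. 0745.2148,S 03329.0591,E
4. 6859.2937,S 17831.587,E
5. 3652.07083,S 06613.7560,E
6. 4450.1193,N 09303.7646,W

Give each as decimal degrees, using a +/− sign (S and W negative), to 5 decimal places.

1. 23.67220, 9.85395
2. 36.01125, -35.94930
3. -7.75358, 33.48432
4. -68.98823, 178.52645
5. -36.86785, 66.22927
6. 44.83532, -93.06274

Point 1:
  Latitude: split at 2 digits → 23° and 40.3321′; 23 + 40.3321/60 = 23.672202
  N → positive
  Longitude: degrees = first 3 digits = 9, minutes = 51.237; 9 + 51.237/60 = 9.853950
  E ⇒ keep positive
Point 2:
  Latitude: degrees = first 2 digits = 36, minutes = 0.6748; 36 + 0.6748/60 = 36.011247
  N ⇒ keep positive
  λ: split at 3 digits → 035° and 56.9582′; 35 + 56.9582/60 = 35.949303
  W → negative
Point 3:
  Latitude: split at 2 digits → 07° and 45.2148′; 7 + 45.2148/60 = 7.753580
  S ⇒ negate
  Lon: degrees = first 3 digits = 33, minutes = 29.0591; 33 + 29.0591/60 = 33.484318
  E ⇒ keep positive
Point 4:
  φ: degrees = first 2 digits = 68, minutes = 59.2937; 68 + 59.2937/60 = 68.988228
  hemisphere S, so the sign is −
  λ: degrees = first 3 digits = 178, minutes = 31.587; 178 + 31.587/60 = 178.526450
  E → positive
Point 5:
  Lat: degrees = first 2 digits = 36, minutes = 52.07083; 36 + 52.07083/60 = 36.867847
  hemisphere S, so the sign is −
  Lon: degrees = first 3 digits = 66, minutes = 13.756; 66 + 13.756/60 = 66.229267
  E → positive
Point 6:
  Latitude: split at 2 digits → 44° and 50.1193′; 44 + 50.1193/60 = 44.835322
  N → positive
  Longitude: degrees = first 3 digits = 93, minutes = 3.7646; 93 + 3.7646/60 = 93.062743
  hemisphere W, so the sign is −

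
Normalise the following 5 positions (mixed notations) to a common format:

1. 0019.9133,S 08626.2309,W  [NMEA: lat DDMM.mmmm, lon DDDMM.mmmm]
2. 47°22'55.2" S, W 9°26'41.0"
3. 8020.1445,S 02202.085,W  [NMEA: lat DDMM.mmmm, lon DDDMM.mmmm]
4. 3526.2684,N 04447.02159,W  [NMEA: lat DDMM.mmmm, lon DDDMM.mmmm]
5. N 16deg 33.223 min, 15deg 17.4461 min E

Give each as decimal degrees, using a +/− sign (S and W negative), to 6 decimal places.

1. -0.331888, -86.437182
2. -47.382000, -9.444722
3. -80.335742, -22.034750
4. 35.437807, -44.783693
5. 16.553717, 15.290768

Point 1:
  φ: split at 2 digits → 00° and 19.9133′; 0 + 19.9133/60 = 0.3318883
  hemisphere S, so the sign is −
  λ: degrees = first 3 digits = 86, minutes = 26.2309; 86 + 26.2309/60 = 86.4371817
  W → negative
Point 2:
  Latitude: 47 + 22/60 + 55.2/3600 = 47.3820000
  S → negative
  Lon: 9° + 26/60 + 41/3600 = 9 + 0.433333 + 0.011389 = 9.4447222
  hemisphere W, so the sign is −
Point 3:
  φ: split at 2 digits → 80° and 20.1445′; 80 + 20.1445/60 = 80.3357417
  S ⇒ negate
  λ: degrees = first 3 digits = 22, minutes = 2.085; 22 + 2.085/60 = 22.0347500
  hemisphere W, so the sign is −
Point 4:
  φ: split at 2 digits → 35° and 26.2684′; 35 + 26.2684/60 = 35.4378067
  N ⇒ keep positive
  λ: degrees = first 3 digits = 44, minutes = 47.02159; 44 + 47.02159/60 = 44.7836932
  W → negative
Point 5:
  Lat: 33.223′ = 0.553717°; total 16.5537167
  N ⇒ keep positive
  Lon: 15 + 17.4461/60 = 15.2907683
  E → positive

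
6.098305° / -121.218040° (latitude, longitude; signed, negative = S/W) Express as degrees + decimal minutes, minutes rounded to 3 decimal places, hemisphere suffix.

6° 5.898′ N, 121° 13.082′ W

φ: 6° + 0.098305 × 60 = 6° 5.89830′
Longitude is negative → W; |value| = 121.218040
Longitude: 121° + 0.218040 × 60 = 121° 13.08240′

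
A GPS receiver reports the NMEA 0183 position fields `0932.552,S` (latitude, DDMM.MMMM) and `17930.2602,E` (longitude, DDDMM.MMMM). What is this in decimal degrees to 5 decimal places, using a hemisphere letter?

φ: degrees = first 2 digits = 9, minutes = 32.552; 9 + 32.552/60 = 9.542533
λ: degrees = first 3 digits = 179, minutes = 30.2602; 179 + 30.2602/60 = 179.504337

9.54253° S, 179.50434° E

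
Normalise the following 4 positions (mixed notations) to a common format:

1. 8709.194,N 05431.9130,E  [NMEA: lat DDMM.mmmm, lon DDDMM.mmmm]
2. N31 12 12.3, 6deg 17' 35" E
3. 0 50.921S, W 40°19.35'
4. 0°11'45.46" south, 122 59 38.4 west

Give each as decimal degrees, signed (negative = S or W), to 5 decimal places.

Point 1:
  Lat: split at 2 digits → 87° and 9.194′; 87 + 9.194/60 = 87.153233
  N → positive
  Longitude: degrees = first 3 digits = 54, minutes = 31.913; 54 + 31.913/60 = 54.531883
  E ⇒ keep positive
Point 2:
  φ: 12′ + 12.3″ = 12.20500′; 31 + 12.20500/60 = 31.203417
  N ⇒ keep positive
  Longitude: 6 + 17/60 + 35/3600 = 6.293056
  E → positive
Point 3:
  Lat: 50.921′ = 0.848683°; total 0.848683
  hemisphere S, so the sign is −
  λ: 40 + 19.35/60 = 40.322500
  W → negative
Point 4:
  φ: 0 + 11/60 + 45.46/3600 = 0.195961
  S ⇒ negate
  Longitude: 59′ + 38.4″ = 59.64000′; 122 + 59.64000/60 = 122.994000
  hemisphere W, so the sign is −

1. 87.15323, 54.53188
2. 31.20342, 6.29306
3. -0.84868, -40.32250
4. -0.19596, -122.99400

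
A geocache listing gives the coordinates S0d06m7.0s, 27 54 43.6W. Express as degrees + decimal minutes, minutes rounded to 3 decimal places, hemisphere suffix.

0° 6.117′ S, 27° 54.727′ W

φ: 6 + 7/60 = 6.11667′
Lon: seconds/60 = 0.72667; minutes = 54 + 0.72667 = 54.72667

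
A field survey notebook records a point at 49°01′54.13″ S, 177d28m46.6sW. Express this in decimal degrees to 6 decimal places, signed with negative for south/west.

-49.031703, -177.479611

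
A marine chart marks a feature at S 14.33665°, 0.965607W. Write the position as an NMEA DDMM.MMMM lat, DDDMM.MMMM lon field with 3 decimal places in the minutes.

φ: fractional part 0.336650 → 20.19900 minutes
λ: 0° + 0.965607 × 60 = 0° 57.93642′

1420.199,S / 00057.936,W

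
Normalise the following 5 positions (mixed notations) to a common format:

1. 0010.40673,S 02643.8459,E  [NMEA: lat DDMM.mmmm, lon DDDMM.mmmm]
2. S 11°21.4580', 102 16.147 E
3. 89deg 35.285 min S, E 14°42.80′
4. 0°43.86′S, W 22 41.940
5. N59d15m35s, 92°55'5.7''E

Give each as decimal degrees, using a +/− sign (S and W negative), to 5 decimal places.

1. -0.17345, 26.73077
2. -11.35763, 102.26912
3. -89.58808, 14.71333
4. -0.73100, -22.69900
5. 59.25972, 92.91825

Point 1:
  φ: degrees = first 2 digits = 0, minutes = 10.40673; 0 + 10.40673/60 = 0.173446
  hemisphere S, so the sign is −
  Longitude: degrees = first 3 digits = 26, minutes = 43.8459; 26 + 43.8459/60 = 26.730765
  E ⇒ keep positive
Point 2:
  Latitude: 21.458′ = 0.357633°; total 11.357633
  S ⇒ negate
  λ: 102 + 16.147/60 = 102.269117
  E → positive
Point 3:
  φ: 35.285′ = 0.588083°; total 89.588083
  S → negative
  Longitude: 14 + 42.8/60 = 14.713333
  E → positive
Point 4:
  Latitude: 0 + 43.86/60 = 0.731000
  S ⇒ negate
  Lon: 22 + 41.94/60 = 22.699000
  W → negative
Point 5:
  Latitude: 15′ + 35″ = 15.58333′; 59 + 15.58333/60 = 59.259722
  N → positive
  Longitude: 92° + 55/60 + 5.7/3600 = 92 + 0.916667 + 0.001583 = 92.918250
  E → positive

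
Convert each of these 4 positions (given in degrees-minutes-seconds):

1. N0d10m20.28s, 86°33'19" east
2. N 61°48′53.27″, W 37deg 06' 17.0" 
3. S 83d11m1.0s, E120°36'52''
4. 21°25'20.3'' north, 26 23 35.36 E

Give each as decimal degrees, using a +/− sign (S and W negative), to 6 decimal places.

1. 0.172300, 86.555278
2. 61.814797, -37.104722
3. -83.183611, 120.614444
4. 21.422306, 26.393156

Point 1:
  Lat: 10′ + 20.28″ = 10.33800′; 0 + 10.33800/60 = 0.1723000
  N → positive
  λ: 33′ + 19″ = 33.31667′; 86 + 33.31667/60 = 86.5552778
  E ⇒ keep positive
Point 2:
  φ: 48′ + 53.27″ = 48.88783′; 61 + 48.88783/60 = 61.8147972
  N ⇒ keep positive
  Longitude: 37° + 6/60 + 17/3600 = 37 + 0.100000 + 0.004722 = 37.1047222
  W ⇒ negate
Point 3:
  φ: 83° + 11/60 + 1/3600 = 83 + 0.183333 + 0.000278 = 83.1836111
  S → negative
  Longitude: 120 + 36/60 + 52/3600 = 120.6144444
  E → positive
Point 4:
  Latitude: 25′ + 20.3″ = 25.33833′; 21 + 25.33833/60 = 21.4223056
  N ⇒ keep positive
  λ: 23′ + 35.36″ = 23.58933′; 26 + 23.58933/60 = 26.3931556
  E → positive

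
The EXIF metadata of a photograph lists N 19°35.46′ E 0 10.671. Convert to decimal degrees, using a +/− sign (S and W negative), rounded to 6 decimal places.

φ: 19 + 35.46/60 = 19.5910000
N → positive
Longitude: 10.671′ = 0.177850°; total 0.1778500
E → positive

19.591000, 0.177850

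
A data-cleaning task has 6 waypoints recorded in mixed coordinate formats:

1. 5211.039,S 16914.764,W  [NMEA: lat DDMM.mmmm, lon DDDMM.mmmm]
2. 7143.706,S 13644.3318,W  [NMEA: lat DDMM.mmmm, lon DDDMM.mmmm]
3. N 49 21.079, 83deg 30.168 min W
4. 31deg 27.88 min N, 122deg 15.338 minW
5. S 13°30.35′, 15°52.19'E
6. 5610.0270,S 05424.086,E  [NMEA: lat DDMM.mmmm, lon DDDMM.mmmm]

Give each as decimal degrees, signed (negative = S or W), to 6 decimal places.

1. -52.183983, -169.246067
2. -71.728433, -136.738863
3. 49.351317, -83.502800
4. 31.464667, -122.255633
5. -13.505833, 15.869833
6. -56.167117, 54.401433

Point 1:
  φ: degrees = first 2 digits = 52, minutes = 11.039; 52 + 11.039/60 = 52.1839833
  S → negative
  Longitude: split at 3 digits → 169° and 14.764′; 169 + 14.764/60 = 169.2460667
  hemisphere W, so the sign is −
Point 2:
  Latitude: split at 2 digits → 71° and 43.706′; 71 + 43.706/60 = 71.7284333
  hemisphere S, so the sign is −
  Lon: split at 3 digits → 136° and 44.3318′; 136 + 44.3318/60 = 136.7388633
  W → negative
Point 3:
  Latitude: 49 + 21.079/60 = 49.3513167
  N → positive
  λ: 30.168′ = 0.502800°; total 83.5028000
  W ⇒ negate
Point 4:
  Lat: 27.88′ = 0.464667°; total 31.4646667
  N ⇒ keep positive
  Longitude: 15.338′ = 0.255633°; total 122.2556333
  W → negative
Point 5:
  Latitude: 30.35′ = 0.505833°; total 13.5058333
  hemisphere S, so the sign is −
  Longitude: 15 + 52.19/60 = 15.8698333
  E ⇒ keep positive
Point 6:
  Latitude: split at 2 digits → 56° and 10.027′; 56 + 10.027/60 = 56.1671167
  S ⇒ negate
  Longitude: degrees = first 3 digits = 54, minutes = 24.086; 54 + 24.086/60 = 54.4014333
  E → positive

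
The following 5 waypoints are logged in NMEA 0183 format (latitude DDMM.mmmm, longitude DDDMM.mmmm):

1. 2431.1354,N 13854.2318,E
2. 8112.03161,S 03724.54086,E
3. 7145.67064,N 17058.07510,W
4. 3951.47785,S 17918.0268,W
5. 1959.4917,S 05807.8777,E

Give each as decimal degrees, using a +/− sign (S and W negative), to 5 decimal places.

1. 24.51892, 138.90386
2. -81.20053, 37.40901
3. 71.76118, -170.96792
4. -39.85796, -179.30045
5. -19.99153, 58.13130

Point 1:
  φ: split at 2 digits → 24° and 31.1354′; 24 + 31.1354/60 = 24.518923
  N → positive
  Longitude: degrees = first 3 digits = 138, minutes = 54.2318; 138 + 54.2318/60 = 138.903863
  E ⇒ keep positive
Point 2:
  Latitude: split at 2 digits → 81° and 12.03161′; 81 + 12.03161/60 = 81.200527
  S ⇒ negate
  λ: split at 3 digits → 037° and 24.54086′; 37 + 24.54086/60 = 37.409014
  E → positive
Point 3:
  Latitude: degrees = first 2 digits = 71, minutes = 45.67064; 71 + 45.67064/60 = 71.761177
  N ⇒ keep positive
  Lon: split at 3 digits → 170° and 58.0751′; 170 + 58.0751/60 = 170.967918
  hemisphere W, so the sign is −
Point 4:
  φ: split at 2 digits → 39° and 51.47785′; 39 + 51.47785/60 = 39.857964
  hemisphere S, so the sign is −
  Longitude: split at 3 digits → 179° and 18.0268′; 179 + 18.0268/60 = 179.300447
  W ⇒ negate
Point 5:
  φ: split at 2 digits → 19° and 59.4917′; 19 + 59.4917/60 = 19.991528
  hemisphere S, so the sign is −
  Lon: split at 3 digits → 058° and 7.8777′; 58 + 7.8777/60 = 58.131295
  E ⇒ keep positive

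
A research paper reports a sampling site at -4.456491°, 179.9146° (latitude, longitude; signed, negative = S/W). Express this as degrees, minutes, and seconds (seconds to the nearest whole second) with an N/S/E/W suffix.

4°27′23″ S, 179°54′53″ E

Latitude is negative → S; |value| = 4.456491
Lat: 0.456491 × 60 = 27.38946′ → 27′, remainder × 60 = 23.37″
Longitude: 0.914600° → 54.87600′; 0.87600 × 60 = 52.56″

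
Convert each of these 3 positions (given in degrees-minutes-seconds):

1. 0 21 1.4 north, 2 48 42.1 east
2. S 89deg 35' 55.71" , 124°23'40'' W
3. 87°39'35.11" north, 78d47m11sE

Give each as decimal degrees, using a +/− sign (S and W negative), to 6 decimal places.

1. 0.350389, 2.811694
2. -89.598808, -124.394444
3. 87.659753, 78.786389

Point 1:
  φ: 0 + 21/60 + 1.4/3600 = 0.3503889
  N → positive
  Longitude: 2° + 48/60 + 42.1/3600 = 2 + 0.800000 + 0.011694 = 2.8116944
  E ⇒ keep positive
Point 2:
  φ: 89 + 35/60 + 55.71/3600 = 89.5988083
  hemisphere S, so the sign is −
  Longitude: 124° + 23/60 + 40/3600 = 124 + 0.383333 + 0.011111 = 124.3944444
  W → negative
Point 3:
  φ: 87° + 39/60 + 35.11/3600 = 87 + 0.650000 + 0.009753 = 87.6597528
  N ⇒ keep positive
  λ: 47′ + 11″ = 47.18333′; 78 + 47.18333/60 = 78.7863889
  E ⇒ keep positive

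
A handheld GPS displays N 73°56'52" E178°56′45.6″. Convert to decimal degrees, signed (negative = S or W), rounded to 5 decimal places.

73.94778, 178.94600

Latitude: 56′ + 52″ = 56.86667′; 73 + 56.86667/60 = 73.947778
N ⇒ keep positive
λ: 178° + 56/60 + 45.6/3600 = 178 + 0.933333 + 0.012667 = 178.946000
E ⇒ keep positive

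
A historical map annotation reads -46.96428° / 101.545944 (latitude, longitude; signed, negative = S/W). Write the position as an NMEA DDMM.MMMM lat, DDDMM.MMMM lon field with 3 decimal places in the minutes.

4657.857,S / 10132.757,E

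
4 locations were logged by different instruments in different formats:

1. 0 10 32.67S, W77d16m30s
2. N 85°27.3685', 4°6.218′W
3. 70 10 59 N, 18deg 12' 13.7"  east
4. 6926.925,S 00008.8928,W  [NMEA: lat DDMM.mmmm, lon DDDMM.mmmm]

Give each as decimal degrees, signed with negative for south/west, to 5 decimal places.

1. -0.17574, -77.27500
2. 85.45614, -4.10363
3. 70.18306, 18.20381
4. -69.44875, -0.14821

Point 1:
  Latitude: 0° + 10/60 + 32.67/3600 = 0 + 0.166667 + 0.009075 = 0.175742
  hemisphere S, so the sign is −
  Longitude: 77 + 16/60 + 30/3600 = 77.275000
  hemisphere W, so the sign is −
Point 2:
  Latitude: 85 + 27.3685/60 = 85.456142
  N ⇒ keep positive
  Longitude: 6.218′ = 0.103633°; total 4.103633
  hemisphere W, so the sign is −
Point 3:
  Latitude: 10′ + 59″ = 10.98333′; 70 + 10.98333/60 = 70.183056
  N → positive
  Lon: 18° + 12/60 + 13.7/3600 = 18 + 0.200000 + 0.003806 = 18.203806
  E ⇒ keep positive
Point 4:
  Lat: degrees = first 2 digits = 69, minutes = 26.925; 69 + 26.925/60 = 69.448750
  S → negative
  Longitude: split at 3 digits → 000° and 8.8928′; 0 + 8.8928/60 = 0.148213
  W ⇒ negate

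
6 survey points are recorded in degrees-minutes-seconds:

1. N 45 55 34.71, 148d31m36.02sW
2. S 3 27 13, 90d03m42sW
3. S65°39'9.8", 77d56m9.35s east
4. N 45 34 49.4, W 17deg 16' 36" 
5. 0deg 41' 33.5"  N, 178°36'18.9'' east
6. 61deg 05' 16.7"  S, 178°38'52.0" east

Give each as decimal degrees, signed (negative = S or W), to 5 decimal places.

1. 45.92631, -148.52667
2. -3.45361, -90.06167
3. -65.65272, 77.93593
4. 45.58039, -17.27667
5. 0.69264, 178.60525
6. -61.08797, 178.64778

Point 1:
  φ: 45° + 55/60 + 34.71/3600 = 45 + 0.916667 + 0.009642 = 45.926308
  N → positive
  Longitude: 148° + 31/60 + 36.02/3600 = 148 + 0.516667 + 0.010006 = 148.526672
  W ⇒ negate
Point 2:
  Lat: 3° + 27/60 + 13/3600 = 3 + 0.450000 + 0.003611 = 3.453611
  S ⇒ negate
  λ: 3′ + 42″ = 3.70000′; 90 + 3.70000/60 = 90.061667
  W ⇒ negate
Point 3:
  Latitude: 65 + 39/60 + 9.8/3600 = 65.652722
  S ⇒ negate
  Lon: 77° + 56/60 + 9.35/3600 = 77 + 0.933333 + 0.002597 = 77.935931
  E → positive
Point 4:
  Latitude: 45 + 34/60 + 49.4/3600 = 45.580389
  N → positive
  λ: 16′ + 36″ = 16.60000′; 17 + 16.60000/60 = 17.276667
  W ⇒ negate
Point 5:
  Latitude: 0 + 41/60 + 33.5/3600 = 0.692639
  N ⇒ keep positive
  Longitude: 178° + 36/60 + 18.9/3600 = 178 + 0.600000 + 0.005250 = 178.605250
  E ⇒ keep positive
Point 6:
  Latitude: 61° + 5/60 + 16.7/3600 = 61 + 0.083333 + 0.004639 = 61.087972
  S → negative
  λ: 38′ + 52″ = 38.86667′; 178 + 38.86667/60 = 178.647778
  E ⇒ keep positive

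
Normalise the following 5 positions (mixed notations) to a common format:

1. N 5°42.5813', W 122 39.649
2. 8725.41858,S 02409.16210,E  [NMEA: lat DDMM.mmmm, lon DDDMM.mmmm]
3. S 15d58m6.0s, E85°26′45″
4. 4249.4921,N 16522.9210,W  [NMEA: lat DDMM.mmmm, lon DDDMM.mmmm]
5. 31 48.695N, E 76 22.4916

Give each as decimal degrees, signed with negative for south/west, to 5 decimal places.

1. 5.70969, -122.66082
2. -87.42364, 24.15270
3. -15.96833, 85.44583
4. 42.82487, -165.38202
5. 31.81158, 76.37486

Point 1:
  Lat: 5 + 42.5813/60 = 5.709688
  N → positive
  Lon: 122 + 39.649/60 = 122.660817
  W ⇒ negate
Point 2:
  φ: degrees = first 2 digits = 87, minutes = 25.41858; 87 + 25.41858/60 = 87.423643
  S → negative
  λ: degrees = first 3 digits = 24, minutes = 9.1621; 24 + 9.1621/60 = 24.152702
  E → positive
Point 3:
  Lat: 15° + 58/60 + 6/3600 = 15 + 0.966667 + 0.001667 = 15.968333
  S → negative
  Longitude: 85 + 26/60 + 45/3600 = 85.445833
  E ⇒ keep positive
Point 4:
  φ: degrees = first 2 digits = 42, minutes = 49.4921; 42 + 49.4921/60 = 42.824868
  N → positive
  λ: split at 3 digits → 165° and 22.921′; 165 + 22.921/60 = 165.382017
  hemisphere W, so the sign is −
Point 5:
  Latitude: 48.695′ = 0.811583°; total 31.811583
  N → positive
  Longitude: 76 + 22.4916/60 = 76.374860
  E ⇒ keep positive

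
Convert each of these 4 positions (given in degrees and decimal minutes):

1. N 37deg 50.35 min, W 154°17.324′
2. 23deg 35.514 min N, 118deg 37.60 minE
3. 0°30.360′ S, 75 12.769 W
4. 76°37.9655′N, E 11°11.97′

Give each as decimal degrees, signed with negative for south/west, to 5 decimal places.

1. 37.83917, -154.28873
2. 23.59190, 118.62667
3. -0.50600, -75.21282
4. 76.63276, 11.19950

Point 1:
  Lat: 37 + 50.35/60 = 37.839167
  N → positive
  Longitude: 17.324′ = 0.288733°; total 154.288733
  hemisphere W, so the sign is −
Point 2:
  Lat: 23 + 35.514/60 = 23.591900
  N ⇒ keep positive
  Longitude: 118 + 37.6/60 = 118.626667
  E → positive
Point 3:
  φ: 0 + 30.36/60 = 0.506000
  S ⇒ negate
  Longitude: 75 + 12.769/60 = 75.212817
  W → negative
Point 4:
  φ: 76 + 37.9655/60 = 76.632758
  N ⇒ keep positive
  Longitude: 11 + 11.97/60 = 11.199500
  E ⇒ keep positive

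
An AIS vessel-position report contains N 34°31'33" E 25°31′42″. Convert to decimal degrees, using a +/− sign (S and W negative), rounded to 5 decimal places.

34.52583, 25.52833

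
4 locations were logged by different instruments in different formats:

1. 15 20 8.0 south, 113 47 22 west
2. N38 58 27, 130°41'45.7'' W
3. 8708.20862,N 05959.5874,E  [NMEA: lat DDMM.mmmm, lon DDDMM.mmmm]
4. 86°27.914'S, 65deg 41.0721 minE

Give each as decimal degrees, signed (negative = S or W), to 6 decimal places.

1. -15.335556, -113.789444
2. 38.974167, -130.696028
3. 87.136810, 59.993123
4. -86.465233, 65.684535

Point 1:
  Latitude: 15 + 20/60 + 8/3600 = 15.3355556
  S ⇒ negate
  Lon: 113° + 47/60 + 22/3600 = 113 + 0.783333 + 0.006111 = 113.7894444
  W ⇒ negate
Point 2:
  Lat: 58′ + 27″ = 58.45000′; 38 + 58.45000/60 = 38.9741667
  N ⇒ keep positive
  Lon: 41′ + 45.7″ = 41.76167′; 130 + 41.76167/60 = 130.6960278
  W ⇒ negate
Point 3:
  Latitude: split at 2 digits → 87° and 8.20862′; 87 + 8.20862/60 = 87.1368103
  N → positive
  Longitude: degrees = first 3 digits = 59, minutes = 59.5874; 59 + 59.5874/60 = 59.9931233
  E → positive
Point 4:
  Latitude: 27.914′ = 0.465233°; total 86.4652333
  S ⇒ negate
  Longitude: 41.0721′ = 0.684535°; total 65.6845350
  E → positive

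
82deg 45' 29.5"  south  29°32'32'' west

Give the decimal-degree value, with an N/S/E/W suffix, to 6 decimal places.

82.758194° S, 29.542222° W

Lat: 45′ + 29.5″ = 45.49167′; 82 + 45.49167/60 = 82.7581944
Lon: 29° + 32/60 + 32/3600 = 29 + 0.533333 + 0.008889 = 29.5422222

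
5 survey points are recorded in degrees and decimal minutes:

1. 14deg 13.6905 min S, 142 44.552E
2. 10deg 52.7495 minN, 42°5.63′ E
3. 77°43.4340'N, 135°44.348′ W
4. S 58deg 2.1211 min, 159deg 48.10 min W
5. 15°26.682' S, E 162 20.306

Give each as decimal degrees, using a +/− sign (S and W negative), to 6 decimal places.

1. -14.228175, 142.742533
2. 10.879158, 42.093833
3. 77.723900, -135.739133
4. -58.035352, -159.801667
5. -15.444700, 162.338433

Point 1:
  Latitude: 13.6905′ = 0.228175°; total 14.2281750
  S ⇒ negate
  Lon: 44.552′ = 0.742533°; total 142.7425333
  E → positive
Point 2:
  Lat: 10 + 52.7495/60 = 10.8791583
  N → positive
  λ: 42 + 5.63/60 = 42.0938333
  E ⇒ keep positive
Point 3:
  Lat: 77 + 43.434/60 = 77.7239000
  N ⇒ keep positive
  λ: 44.348′ = 0.739133°; total 135.7391333
  W ⇒ negate
Point 4:
  Lat: 58 + 2.1211/60 = 58.0353517
  hemisphere S, so the sign is −
  Lon: 48.1′ = 0.801667°; total 159.8016667
  hemisphere W, so the sign is −
Point 5:
  Latitude: 15 + 26.682/60 = 15.4447000
  hemisphere S, so the sign is −
  Longitude: 20.306′ = 0.338433°; total 162.3384333
  E → positive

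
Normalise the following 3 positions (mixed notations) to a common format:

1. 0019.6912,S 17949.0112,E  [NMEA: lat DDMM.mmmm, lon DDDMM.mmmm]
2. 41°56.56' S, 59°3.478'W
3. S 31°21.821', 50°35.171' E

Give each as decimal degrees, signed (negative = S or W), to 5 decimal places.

Point 1:
  Latitude: split at 2 digits → 00° and 19.6912′; 0 + 19.6912/60 = 0.328187
  S ⇒ negate
  Longitude: split at 3 digits → 179° and 49.0112′; 179 + 49.0112/60 = 179.816853
  E → positive
Point 2:
  Lat: 41 + 56.56/60 = 41.942667
  S ⇒ negate
  Lon: 3.478′ = 0.057967°; total 59.057967
  W → negative
Point 3:
  Lat: 31 + 21.821/60 = 31.363683
  S ⇒ negate
  Lon: 50 + 35.171/60 = 50.586183
  E ⇒ keep positive

1. -0.32819, 179.81685
2. -41.94267, -59.05797
3. -31.36368, 50.58618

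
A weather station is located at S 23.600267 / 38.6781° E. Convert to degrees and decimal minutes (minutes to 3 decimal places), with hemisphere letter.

23° 36.016′ S, 38° 40.686′ E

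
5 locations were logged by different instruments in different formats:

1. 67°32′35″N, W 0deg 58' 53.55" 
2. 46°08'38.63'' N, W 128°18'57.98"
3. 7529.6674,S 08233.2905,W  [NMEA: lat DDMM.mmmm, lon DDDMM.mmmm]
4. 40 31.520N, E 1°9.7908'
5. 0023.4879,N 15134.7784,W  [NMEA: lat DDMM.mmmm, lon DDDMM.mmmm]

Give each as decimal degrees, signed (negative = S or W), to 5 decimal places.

1. 67.54306, -0.98154
2. 46.14406, -128.31611
3. -75.49446, -82.55484
4. 40.52533, 1.16318
5. 0.39147, -151.57964

Point 1:
  Latitude: 67° + 32/60 + 35/3600 = 67 + 0.533333 + 0.009722 = 67.543056
  N ⇒ keep positive
  λ: 0 + 58/60 + 53.55/3600 = 0.981542
  hemisphere W, so the sign is −
Point 2:
  Lat: 46 + 8/60 + 38.63/3600 = 46.144064
  N → positive
  λ: 128° + 18/60 + 57.98/3600 = 128 + 0.300000 + 0.016106 = 128.316106
  hemisphere W, so the sign is −
Point 3:
  Latitude: degrees = first 2 digits = 75, minutes = 29.6674; 75 + 29.6674/60 = 75.494457
  hemisphere S, so the sign is −
  Lon: degrees = first 3 digits = 82, minutes = 33.2905; 82 + 33.2905/60 = 82.554842
  W → negative
Point 4:
  Lat: 40 + 31.52/60 = 40.525333
  N ⇒ keep positive
  Longitude: 1 + 9.7908/60 = 1.163180
  E ⇒ keep positive
Point 5:
  Latitude: split at 2 digits → 00° and 23.4879′; 0 + 23.4879/60 = 0.391465
  N ⇒ keep positive
  λ: split at 3 digits → 151° and 34.7784′; 151 + 34.7784/60 = 151.579640
  hemisphere W, so the sign is −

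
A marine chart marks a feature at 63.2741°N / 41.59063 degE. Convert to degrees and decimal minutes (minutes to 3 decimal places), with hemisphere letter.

63° 16.446′ N, 41° 35.438′ E

φ: 63° + 0.274100 × 60 = 63° 16.44600′
λ: 41° + 0.590630 × 60 = 41° 35.43780′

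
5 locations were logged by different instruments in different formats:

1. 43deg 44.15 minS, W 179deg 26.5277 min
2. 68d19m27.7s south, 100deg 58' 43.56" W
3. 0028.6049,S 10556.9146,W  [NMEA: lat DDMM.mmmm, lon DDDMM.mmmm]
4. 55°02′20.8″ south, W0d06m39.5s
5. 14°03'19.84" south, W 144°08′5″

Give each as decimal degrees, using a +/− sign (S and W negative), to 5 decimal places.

Point 1:
  φ: 43 + 44.15/60 = 43.735833
  S → negative
  λ: 26.5277′ = 0.442128°; total 179.442128
  hemisphere W, so the sign is −
Point 2:
  Latitude: 68 + 19/60 + 27.7/3600 = 68.324361
  hemisphere S, so the sign is −
  λ: 100 + 58/60 + 43.56/3600 = 100.978767
  hemisphere W, so the sign is −
Point 3:
  Latitude: degrees = first 2 digits = 0, minutes = 28.6049; 0 + 28.6049/60 = 0.476748
  S ⇒ negate
  Lon: degrees = first 3 digits = 105, minutes = 56.9146; 105 + 56.9146/60 = 105.948577
  W → negative
Point 4:
  Lat: 55° + 2/60 + 20.8/3600 = 55 + 0.033333 + 0.005778 = 55.039111
  S → negative
  λ: 6′ + 39.5″ = 6.65833′; 0 + 6.65833/60 = 0.110972
  W ⇒ negate
Point 5:
  Latitude: 3′ + 19.84″ = 3.33067′; 14 + 3.33067/60 = 14.055511
  S ⇒ negate
  Lon: 8′ + 5″ = 8.08333′; 144 + 8.08333/60 = 144.134722
  hemisphere W, so the sign is −

1. -43.73583, -179.44213
2. -68.32436, -100.97877
3. -0.47675, -105.94858
4. -55.03911, -0.11097
5. -14.05551, -144.13472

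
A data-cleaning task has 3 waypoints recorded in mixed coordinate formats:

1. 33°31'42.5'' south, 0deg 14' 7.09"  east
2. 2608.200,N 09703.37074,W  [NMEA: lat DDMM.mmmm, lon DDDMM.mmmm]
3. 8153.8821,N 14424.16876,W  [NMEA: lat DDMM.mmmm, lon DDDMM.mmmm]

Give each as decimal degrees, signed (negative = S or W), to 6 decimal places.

Point 1:
  Lat: 33° + 31/60 + 42.5/3600 = 33 + 0.516667 + 0.011806 = 33.5284722
  S ⇒ negate
  Longitude: 0° + 14/60 + 7.09/3600 = 0 + 0.233333 + 0.001969 = 0.2353028
  E ⇒ keep positive
Point 2:
  Lat: degrees = first 2 digits = 26, minutes = 8.2; 26 + 8.2/60 = 26.1366667
  N ⇒ keep positive
  Longitude: degrees = first 3 digits = 97, minutes = 3.37074; 97 + 3.37074/60 = 97.0561790
  hemisphere W, so the sign is −
Point 3:
  φ: degrees = first 2 digits = 81, minutes = 53.8821; 81 + 53.8821/60 = 81.8980350
  N → positive
  Longitude: degrees = first 3 digits = 144, minutes = 24.16876; 144 + 24.16876/60 = 144.4028127
  hemisphere W, so the sign is −

1. -33.528472, 0.235303
2. 26.136667, -97.056179
3. 81.898035, -144.402813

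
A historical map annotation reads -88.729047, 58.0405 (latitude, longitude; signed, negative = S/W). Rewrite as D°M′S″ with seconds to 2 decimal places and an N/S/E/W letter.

88°43′44.57″ S, 58°02′25.80″ E

Latitude is negative → S; |value| = 88.729047
Lat: 0.729047° → 43.74282′; 0.74282 × 60 = 44.5692″
Lon: 0.040500 × 60 = 2.43000′ → 2′, remainder × 60 = 25.8000″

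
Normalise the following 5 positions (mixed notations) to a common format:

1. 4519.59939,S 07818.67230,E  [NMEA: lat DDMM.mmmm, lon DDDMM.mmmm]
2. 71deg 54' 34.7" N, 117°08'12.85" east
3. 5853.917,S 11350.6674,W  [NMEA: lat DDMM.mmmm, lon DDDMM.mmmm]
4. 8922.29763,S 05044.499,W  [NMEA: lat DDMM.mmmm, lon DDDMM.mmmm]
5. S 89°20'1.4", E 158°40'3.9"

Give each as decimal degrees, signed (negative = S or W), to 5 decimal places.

Point 1:
  Lat: split at 2 digits → 45° and 19.59939′; 45 + 19.59939/60 = 45.326657
  S → negative
  λ: degrees = first 3 digits = 78, minutes = 18.6723; 78 + 18.6723/60 = 78.311205
  E → positive
Point 2:
  Lat: 71 + 54/60 + 34.7/3600 = 71.909639
  N ⇒ keep positive
  Longitude: 8′ + 12.85″ = 8.21417′; 117 + 8.21417/60 = 117.136903
  E → positive
Point 3:
  Lat: split at 2 digits → 58° and 53.917′; 58 + 53.917/60 = 58.898617
  S → negative
  Lon: split at 3 digits → 113° and 50.6674′; 113 + 50.6674/60 = 113.844457
  hemisphere W, so the sign is −
Point 4:
  Latitude: split at 2 digits → 89° and 22.29763′; 89 + 22.29763/60 = 89.371627
  hemisphere S, so the sign is −
  Longitude: split at 3 digits → 050° and 44.499′; 50 + 44.499/60 = 50.741650
  hemisphere W, so the sign is −
Point 5:
  φ: 89° + 20/60 + 1.4/3600 = 89 + 0.333333 + 0.000389 = 89.333722
  hemisphere S, so the sign is −
  Lon: 40′ + 3.9″ = 40.06500′; 158 + 40.06500/60 = 158.667750
  E → positive

1. -45.32666, 78.31121
2. 71.90964, 117.13690
3. -58.89862, -113.84446
4. -89.37163, -50.74165
5. -89.33372, 158.66775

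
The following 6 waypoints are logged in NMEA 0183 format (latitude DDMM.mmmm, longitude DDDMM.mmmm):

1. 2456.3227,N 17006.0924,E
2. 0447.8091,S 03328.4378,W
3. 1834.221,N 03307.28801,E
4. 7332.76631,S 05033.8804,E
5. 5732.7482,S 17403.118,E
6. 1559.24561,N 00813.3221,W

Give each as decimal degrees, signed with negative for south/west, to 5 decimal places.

Point 1:
  φ: degrees = first 2 digits = 24, minutes = 56.3227; 24 + 56.3227/60 = 24.938712
  N ⇒ keep positive
  Longitude: split at 3 digits → 170° and 6.0924′; 170 + 6.0924/60 = 170.101540
  E → positive
Point 2:
  Lat: split at 2 digits → 04° and 47.8091′; 4 + 47.8091/60 = 4.796818
  S → negative
  λ: degrees = first 3 digits = 33, minutes = 28.4378; 33 + 28.4378/60 = 33.473963
  W ⇒ negate
Point 3:
  φ: split at 2 digits → 18° and 34.221′; 18 + 34.221/60 = 18.570350
  N → positive
  Lon: degrees = first 3 digits = 33, minutes = 7.28801; 33 + 7.28801/60 = 33.121467
  E → positive
Point 4:
  φ: degrees = first 2 digits = 73, minutes = 32.76631; 73 + 32.76631/60 = 73.546105
  hemisphere S, so the sign is −
  Lon: degrees = first 3 digits = 50, minutes = 33.8804; 50 + 33.8804/60 = 50.564673
  E → positive
Point 5:
  Latitude: degrees = first 2 digits = 57, minutes = 32.7482; 57 + 32.7482/60 = 57.545803
  S → negative
  Lon: degrees = first 3 digits = 174, minutes = 3.118; 174 + 3.118/60 = 174.051967
  E ⇒ keep positive
Point 6:
  φ: split at 2 digits → 15° and 59.24561′; 15 + 59.24561/60 = 15.987427
  N ⇒ keep positive
  Lon: split at 3 digits → 008° and 13.3221′; 8 + 13.3221/60 = 8.222035
  W → negative

1. 24.93871, 170.10154
2. -4.79682, -33.47396
3. 18.57035, 33.12147
4. -73.54611, 50.56467
5. -57.54580, 174.05197
6. 15.98743, -8.22204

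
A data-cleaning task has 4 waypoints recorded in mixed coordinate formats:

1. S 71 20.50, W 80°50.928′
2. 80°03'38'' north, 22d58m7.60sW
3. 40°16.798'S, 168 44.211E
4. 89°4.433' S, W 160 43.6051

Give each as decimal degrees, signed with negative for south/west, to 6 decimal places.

1. -71.341667, -80.848800
2. 80.060556, -22.968778
3. -40.279967, 168.736850
4. -89.073883, -160.726752

Point 1:
  Latitude: 71 + 20.5/60 = 71.3416667
  hemisphere S, so the sign is −
  λ: 80 + 50.928/60 = 80.8488000
  hemisphere W, so the sign is −
Point 2:
  Latitude: 3′ + 38″ = 3.63333′; 80 + 3.63333/60 = 80.0605556
  N ⇒ keep positive
  λ: 22° + 58/60 + 7.6/3600 = 22 + 0.966667 + 0.002111 = 22.9687778
  W → negative
Point 3:
  Lat: 16.798′ = 0.279967°; total 40.2799667
  S ⇒ negate
  λ: 44.211′ = 0.736850°; total 168.7368500
  E ⇒ keep positive
Point 4:
  Latitude: 89 + 4.433/60 = 89.0738833
  hemisphere S, so the sign is −
  Lon: 160 + 43.6051/60 = 160.7267517
  W ⇒ negate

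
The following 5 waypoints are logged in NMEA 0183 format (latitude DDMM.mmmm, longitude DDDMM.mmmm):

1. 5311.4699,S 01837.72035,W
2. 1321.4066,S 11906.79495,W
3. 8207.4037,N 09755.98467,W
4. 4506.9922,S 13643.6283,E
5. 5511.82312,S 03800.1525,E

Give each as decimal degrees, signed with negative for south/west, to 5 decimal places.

Point 1:
  Lat: degrees = first 2 digits = 53, minutes = 11.4699; 53 + 11.4699/60 = 53.191165
  hemisphere S, so the sign is −
  Longitude: split at 3 digits → 018° and 37.72035′; 18 + 37.72035/60 = 18.628673
  hemisphere W, so the sign is −
Point 2:
  φ: degrees = first 2 digits = 13, minutes = 21.4066; 13 + 21.4066/60 = 13.356777
  S ⇒ negate
  λ: split at 3 digits → 119° and 6.79495′; 119 + 6.79495/60 = 119.113249
  W → negative
Point 3:
  φ: split at 2 digits → 82° and 7.4037′; 82 + 7.4037/60 = 82.123395
  N → positive
  Lon: degrees = first 3 digits = 97, minutes = 55.98467; 97 + 55.98467/60 = 97.933078
  W → negative
Point 4:
  Latitude: degrees = first 2 digits = 45, minutes = 6.9922; 45 + 6.9922/60 = 45.116537
  S → negative
  Lon: split at 3 digits → 136° and 43.6283′; 136 + 43.6283/60 = 136.727138
  E ⇒ keep positive
Point 5:
  Latitude: degrees = first 2 digits = 55, minutes = 11.82312; 55 + 11.82312/60 = 55.197052
  hemisphere S, so the sign is −
  Longitude: split at 3 digits → 038° and 0.1525′; 38 + 0.1525/60 = 38.002542
  E → positive

1. -53.19117, -18.62867
2. -13.35678, -119.11325
3. 82.12340, -97.93308
4. -45.11654, 136.72714
5. -55.19705, 38.00254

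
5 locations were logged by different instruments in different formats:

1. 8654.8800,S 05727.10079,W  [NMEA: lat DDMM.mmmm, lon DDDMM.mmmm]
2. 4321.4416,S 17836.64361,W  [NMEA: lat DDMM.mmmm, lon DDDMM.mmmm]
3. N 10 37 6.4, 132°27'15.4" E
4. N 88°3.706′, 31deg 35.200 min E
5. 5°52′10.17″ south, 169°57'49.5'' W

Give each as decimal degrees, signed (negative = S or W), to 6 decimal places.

1. -86.914667, -57.451680
2. -43.357360, -178.610727
3. 10.618444, 132.454278
4. 88.061767, 31.586667
5. -5.869492, -169.963750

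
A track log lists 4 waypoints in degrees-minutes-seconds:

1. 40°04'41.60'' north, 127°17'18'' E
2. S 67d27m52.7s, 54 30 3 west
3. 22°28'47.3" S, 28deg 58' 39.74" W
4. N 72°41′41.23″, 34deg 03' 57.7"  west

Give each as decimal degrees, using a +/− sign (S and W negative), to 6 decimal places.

Point 1:
  Latitude: 4′ + 41.6″ = 4.69333′; 40 + 4.69333/60 = 40.0782222
  N → positive
  Lon: 127° + 17/60 + 18/3600 = 127 + 0.283333 + 0.005000 = 127.2883333
  E → positive
Point 2:
  Latitude: 67° + 27/60 + 52.7/3600 = 67 + 0.450000 + 0.014639 = 67.4646389
  S ⇒ negate
  Lon: 54° + 30/60 + 3/3600 = 54 + 0.500000 + 0.000833 = 54.5008333
  hemisphere W, so the sign is −
Point 3:
  Latitude: 22 + 28/60 + 47.3/3600 = 22.4798056
  hemisphere S, so the sign is −
  Longitude: 58′ + 39.74″ = 58.66233′; 28 + 58.66233/60 = 28.9777056
  hemisphere W, so the sign is −
Point 4:
  φ: 41′ + 41.23″ = 41.68717′; 72 + 41.68717/60 = 72.6947861
  N ⇒ keep positive
  Longitude: 34° + 3/60 + 57.7/3600 = 34 + 0.050000 + 0.016028 = 34.0660278
  W ⇒ negate

1. 40.078222, 127.288333
2. -67.464639, -54.500833
3. -22.479806, -28.977706
4. 72.694786, -34.066028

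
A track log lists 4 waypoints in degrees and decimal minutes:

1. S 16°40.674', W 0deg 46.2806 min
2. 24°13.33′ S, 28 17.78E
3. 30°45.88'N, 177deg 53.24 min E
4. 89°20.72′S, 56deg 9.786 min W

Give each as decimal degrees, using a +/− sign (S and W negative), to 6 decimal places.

1. -16.677900, -0.771343
2. -24.222167, 28.296333
3. 30.764667, 177.887333
4. -89.345333, -56.163100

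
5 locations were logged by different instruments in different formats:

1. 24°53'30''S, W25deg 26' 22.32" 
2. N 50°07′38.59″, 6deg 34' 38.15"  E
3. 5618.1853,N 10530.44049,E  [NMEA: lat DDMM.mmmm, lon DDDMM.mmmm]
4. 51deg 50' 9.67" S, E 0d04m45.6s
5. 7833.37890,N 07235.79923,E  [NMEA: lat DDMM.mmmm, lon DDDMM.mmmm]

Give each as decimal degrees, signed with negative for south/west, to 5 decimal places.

1. -24.89167, -25.43953
2. 50.12739, 6.57726
3. 56.30309, 105.50734
4. -51.83602, 0.07933
5. 78.55632, 72.59665

Point 1:
  Lat: 53′ + 30″ = 53.50000′; 24 + 53.50000/60 = 24.891667
  hemisphere S, so the sign is −
  λ: 25 + 26/60 + 22.32/3600 = 25.439533
  hemisphere W, so the sign is −
Point 2:
  Latitude: 50° + 7/60 + 38.59/3600 = 50 + 0.116667 + 0.010719 = 50.127386
  N ⇒ keep positive
  Longitude: 34′ + 38.15″ = 34.63583′; 6 + 34.63583/60 = 6.577264
  E ⇒ keep positive
Point 3:
  Latitude: degrees = first 2 digits = 56, minutes = 18.1853; 56 + 18.1853/60 = 56.303088
  N → positive
  Longitude: degrees = first 3 digits = 105, minutes = 30.44049; 105 + 30.44049/60 = 105.507342
  E → positive
Point 4:
  Lat: 51 + 50/60 + 9.67/3600 = 51.836019
  hemisphere S, so the sign is −
  Longitude: 0° + 4/60 + 45.6/3600 = 0 + 0.066667 + 0.012667 = 0.079333
  E → positive
Point 5:
  φ: degrees = first 2 digits = 78, minutes = 33.3789; 78 + 33.3789/60 = 78.556315
  N → positive
  λ: split at 3 digits → 072° and 35.79923′; 72 + 35.79923/60 = 72.596654
  E ⇒ keep positive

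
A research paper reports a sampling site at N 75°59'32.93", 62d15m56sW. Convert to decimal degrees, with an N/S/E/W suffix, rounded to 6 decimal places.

75.992481° N, 62.265556° W

Latitude: 59′ + 32.93″ = 59.54883′; 75 + 59.54883/60 = 75.9924806
Lon: 15′ + 56″ = 15.93333′; 62 + 15.93333/60 = 62.2655556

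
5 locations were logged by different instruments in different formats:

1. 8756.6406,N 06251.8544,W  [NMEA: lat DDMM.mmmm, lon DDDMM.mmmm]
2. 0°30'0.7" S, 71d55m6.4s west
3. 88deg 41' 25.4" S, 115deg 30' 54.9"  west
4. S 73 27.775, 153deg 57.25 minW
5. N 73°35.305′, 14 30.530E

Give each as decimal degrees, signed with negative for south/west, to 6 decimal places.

1. 87.944010, -62.864240
2. -0.500194, -71.918444
3. -88.690389, -115.515250
4. -73.462917, -153.954167
5. 73.588417, 14.508833

Point 1:
  φ: degrees = first 2 digits = 87, minutes = 56.6406; 87 + 56.6406/60 = 87.9440100
  N ⇒ keep positive
  λ: degrees = first 3 digits = 62, minutes = 51.8544; 62 + 51.8544/60 = 62.8642400
  W → negative
Point 2:
  Lat: 0 + 30/60 + 0.7/3600 = 0.5001944
  S ⇒ negate
  λ: 71 + 55/60 + 6.4/3600 = 71.9184444
  W → negative
Point 3:
  Latitude: 88° + 41/60 + 25.4/3600 = 88 + 0.683333 + 0.007056 = 88.6903889
  S ⇒ negate
  Longitude: 30′ + 54.9″ = 30.91500′; 115 + 30.91500/60 = 115.5152500
  hemisphere W, so the sign is −
Point 4:
  Latitude: 73 + 27.775/60 = 73.4629167
  S → negative
  Lon: 153 + 57.25/60 = 153.9541667
  W ⇒ negate
Point 5:
  Latitude: 73 + 35.305/60 = 73.5884167
  N ⇒ keep positive
  Longitude: 30.53′ = 0.508833°; total 14.5088333
  E → positive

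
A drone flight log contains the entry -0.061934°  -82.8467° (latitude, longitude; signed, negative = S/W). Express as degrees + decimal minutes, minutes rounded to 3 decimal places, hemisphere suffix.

0° 3.716′ S, 82° 50.802′ W

Latitude is negative → S; |value| = 0.061934
φ: fractional part 0.061934 → 3.71604 minutes
Longitude is negative → W; |value| = 82.846700
Lon: 82° + 0.846700 × 60 = 82° 50.80200′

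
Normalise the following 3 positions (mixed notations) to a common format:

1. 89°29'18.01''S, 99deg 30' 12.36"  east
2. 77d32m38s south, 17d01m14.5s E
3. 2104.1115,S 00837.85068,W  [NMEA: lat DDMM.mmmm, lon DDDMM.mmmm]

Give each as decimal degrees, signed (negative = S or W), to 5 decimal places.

1. -89.48834, 99.50343
2. -77.54389, 17.02069
3. -21.06853, -8.63084

Point 1:
  Latitude: 89 + 29/60 + 18.01/3600 = 89.488336
  hemisphere S, so the sign is −
  Longitude: 30′ + 12.36″ = 30.20600′; 99 + 30.20600/60 = 99.503433
  E ⇒ keep positive
Point 2:
  Lat: 77° + 32/60 + 38/3600 = 77 + 0.533333 + 0.010556 = 77.543889
  S → negative
  λ: 17° + 1/60 + 14.5/3600 = 17 + 0.016667 + 0.004028 = 17.020694
  E → positive
Point 3:
  Lat: split at 2 digits → 21° and 4.1115′; 21 + 4.1115/60 = 21.068525
  S → negative
  λ: split at 3 digits → 008° and 37.85068′; 8 + 37.85068/60 = 8.630845
  W ⇒ negate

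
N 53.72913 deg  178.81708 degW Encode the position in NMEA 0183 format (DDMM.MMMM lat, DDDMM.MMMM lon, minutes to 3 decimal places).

5343.748,N / 17849.025,W

φ: minutes = (53.729130 − 53) × 60 = 43.74780
Longitude: fractional part 0.817080 → 49.02480 minutes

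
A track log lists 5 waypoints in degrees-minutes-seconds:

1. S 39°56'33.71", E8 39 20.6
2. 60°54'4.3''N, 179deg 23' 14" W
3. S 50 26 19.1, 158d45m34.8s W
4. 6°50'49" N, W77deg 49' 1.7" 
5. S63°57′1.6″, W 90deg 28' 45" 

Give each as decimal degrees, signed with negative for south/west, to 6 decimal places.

Point 1:
  Lat: 39 + 56/60 + 33.71/3600 = 39.9426972
  hemisphere S, so the sign is −
  λ: 8 + 39/60 + 20.6/3600 = 8.6557222
  E ⇒ keep positive
Point 2:
  Lat: 60 + 54/60 + 4.3/3600 = 60.9011944
  N → positive
  Longitude: 179 + 23/60 + 14/3600 = 179.3872222
  W ⇒ negate
Point 3:
  φ: 26′ + 19.1″ = 26.31833′; 50 + 26.31833/60 = 50.4386389
  S → negative
  Lon: 158 + 45/60 + 34.8/3600 = 158.7596667
  W ⇒ negate
Point 4:
  Latitude: 6 + 50/60 + 49/3600 = 6.8469444
  N → positive
  Longitude: 77° + 49/60 + 1.7/3600 = 77 + 0.816667 + 0.000472 = 77.8171389
  hemisphere W, so the sign is −
Point 5:
  Lat: 57′ + 1.6″ = 57.02667′; 63 + 57.02667/60 = 63.9504444
  S → negative
  Lon: 90 + 28/60 + 45/3600 = 90.4791667
  hemisphere W, so the sign is −

1. -39.942697, 8.655722
2. 60.901194, -179.387222
3. -50.438639, -158.759667
4. 6.846944, -77.817139
5. -63.950444, -90.479167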